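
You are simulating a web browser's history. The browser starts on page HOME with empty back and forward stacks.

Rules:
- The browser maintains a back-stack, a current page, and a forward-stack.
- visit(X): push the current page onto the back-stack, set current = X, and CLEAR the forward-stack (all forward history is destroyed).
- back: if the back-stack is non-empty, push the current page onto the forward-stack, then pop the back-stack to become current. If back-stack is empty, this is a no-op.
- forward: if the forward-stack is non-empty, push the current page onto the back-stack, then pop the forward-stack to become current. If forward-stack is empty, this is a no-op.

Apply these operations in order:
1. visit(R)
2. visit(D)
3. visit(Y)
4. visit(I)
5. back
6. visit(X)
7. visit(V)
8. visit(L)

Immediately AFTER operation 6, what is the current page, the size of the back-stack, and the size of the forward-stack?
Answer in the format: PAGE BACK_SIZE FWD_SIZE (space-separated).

After 1 (visit(R)): cur=R back=1 fwd=0
After 2 (visit(D)): cur=D back=2 fwd=0
After 3 (visit(Y)): cur=Y back=3 fwd=0
After 4 (visit(I)): cur=I back=4 fwd=0
After 5 (back): cur=Y back=3 fwd=1
After 6 (visit(X)): cur=X back=4 fwd=0

X 4 0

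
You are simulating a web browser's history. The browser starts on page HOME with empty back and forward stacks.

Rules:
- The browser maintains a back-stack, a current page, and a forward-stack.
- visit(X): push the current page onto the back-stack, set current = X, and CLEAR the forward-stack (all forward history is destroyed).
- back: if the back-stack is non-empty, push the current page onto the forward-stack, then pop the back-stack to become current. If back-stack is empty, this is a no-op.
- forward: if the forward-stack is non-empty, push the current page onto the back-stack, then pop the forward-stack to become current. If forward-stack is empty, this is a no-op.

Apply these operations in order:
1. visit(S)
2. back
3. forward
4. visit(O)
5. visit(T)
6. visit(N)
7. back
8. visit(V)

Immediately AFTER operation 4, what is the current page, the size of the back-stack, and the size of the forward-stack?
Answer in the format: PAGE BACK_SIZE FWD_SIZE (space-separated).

After 1 (visit(S)): cur=S back=1 fwd=0
After 2 (back): cur=HOME back=0 fwd=1
After 3 (forward): cur=S back=1 fwd=0
After 4 (visit(O)): cur=O back=2 fwd=0

O 2 0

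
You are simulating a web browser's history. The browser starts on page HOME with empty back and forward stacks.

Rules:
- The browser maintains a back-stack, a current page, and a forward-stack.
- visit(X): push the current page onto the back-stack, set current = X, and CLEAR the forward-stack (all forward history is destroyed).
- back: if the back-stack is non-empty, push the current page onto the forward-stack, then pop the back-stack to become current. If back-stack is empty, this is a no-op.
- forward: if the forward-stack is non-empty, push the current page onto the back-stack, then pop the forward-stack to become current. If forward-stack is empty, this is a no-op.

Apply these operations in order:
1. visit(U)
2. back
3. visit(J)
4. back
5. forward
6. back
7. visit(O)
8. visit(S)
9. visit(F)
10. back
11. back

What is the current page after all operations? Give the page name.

After 1 (visit(U)): cur=U back=1 fwd=0
After 2 (back): cur=HOME back=0 fwd=1
After 3 (visit(J)): cur=J back=1 fwd=0
After 4 (back): cur=HOME back=0 fwd=1
After 5 (forward): cur=J back=1 fwd=0
After 6 (back): cur=HOME back=0 fwd=1
After 7 (visit(O)): cur=O back=1 fwd=0
After 8 (visit(S)): cur=S back=2 fwd=0
After 9 (visit(F)): cur=F back=3 fwd=0
After 10 (back): cur=S back=2 fwd=1
After 11 (back): cur=O back=1 fwd=2

Answer: O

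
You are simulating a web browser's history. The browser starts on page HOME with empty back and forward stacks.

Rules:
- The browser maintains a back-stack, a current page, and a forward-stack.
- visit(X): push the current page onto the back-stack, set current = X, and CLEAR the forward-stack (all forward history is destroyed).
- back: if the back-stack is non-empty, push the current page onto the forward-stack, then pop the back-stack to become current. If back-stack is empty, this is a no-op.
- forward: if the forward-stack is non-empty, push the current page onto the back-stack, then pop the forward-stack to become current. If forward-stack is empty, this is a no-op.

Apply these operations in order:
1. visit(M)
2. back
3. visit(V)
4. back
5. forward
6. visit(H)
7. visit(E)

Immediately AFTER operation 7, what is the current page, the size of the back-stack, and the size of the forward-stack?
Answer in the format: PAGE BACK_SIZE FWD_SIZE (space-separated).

After 1 (visit(M)): cur=M back=1 fwd=0
After 2 (back): cur=HOME back=0 fwd=1
After 3 (visit(V)): cur=V back=1 fwd=0
After 4 (back): cur=HOME back=0 fwd=1
After 5 (forward): cur=V back=1 fwd=0
After 6 (visit(H)): cur=H back=2 fwd=0
After 7 (visit(E)): cur=E back=3 fwd=0

E 3 0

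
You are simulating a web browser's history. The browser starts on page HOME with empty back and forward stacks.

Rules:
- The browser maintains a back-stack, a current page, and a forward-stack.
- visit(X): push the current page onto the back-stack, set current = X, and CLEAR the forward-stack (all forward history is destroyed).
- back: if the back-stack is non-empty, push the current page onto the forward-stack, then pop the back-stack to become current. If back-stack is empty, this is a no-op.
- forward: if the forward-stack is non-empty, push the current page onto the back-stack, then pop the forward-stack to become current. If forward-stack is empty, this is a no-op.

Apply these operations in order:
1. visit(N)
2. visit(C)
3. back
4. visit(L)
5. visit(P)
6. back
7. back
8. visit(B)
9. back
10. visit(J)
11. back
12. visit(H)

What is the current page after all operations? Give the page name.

Answer: H

Derivation:
After 1 (visit(N)): cur=N back=1 fwd=0
After 2 (visit(C)): cur=C back=2 fwd=0
After 3 (back): cur=N back=1 fwd=1
After 4 (visit(L)): cur=L back=2 fwd=0
After 5 (visit(P)): cur=P back=3 fwd=0
After 6 (back): cur=L back=2 fwd=1
After 7 (back): cur=N back=1 fwd=2
After 8 (visit(B)): cur=B back=2 fwd=0
After 9 (back): cur=N back=1 fwd=1
After 10 (visit(J)): cur=J back=2 fwd=0
After 11 (back): cur=N back=1 fwd=1
After 12 (visit(H)): cur=H back=2 fwd=0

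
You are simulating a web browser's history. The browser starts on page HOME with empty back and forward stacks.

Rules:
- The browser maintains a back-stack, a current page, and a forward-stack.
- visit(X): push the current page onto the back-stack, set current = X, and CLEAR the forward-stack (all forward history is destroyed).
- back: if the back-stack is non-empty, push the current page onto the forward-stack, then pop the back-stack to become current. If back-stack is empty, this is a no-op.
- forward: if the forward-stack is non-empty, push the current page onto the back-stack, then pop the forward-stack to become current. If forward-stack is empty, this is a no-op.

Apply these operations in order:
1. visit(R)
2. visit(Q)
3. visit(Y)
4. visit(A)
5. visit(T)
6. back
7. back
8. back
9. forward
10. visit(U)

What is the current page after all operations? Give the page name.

After 1 (visit(R)): cur=R back=1 fwd=0
After 2 (visit(Q)): cur=Q back=2 fwd=0
After 3 (visit(Y)): cur=Y back=3 fwd=0
After 4 (visit(A)): cur=A back=4 fwd=0
After 5 (visit(T)): cur=T back=5 fwd=0
After 6 (back): cur=A back=4 fwd=1
After 7 (back): cur=Y back=3 fwd=2
After 8 (back): cur=Q back=2 fwd=3
After 9 (forward): cur=Y back=3 fwd=2
After 10 (visit(U)): cur=U back=4 fwd=0

Answer: U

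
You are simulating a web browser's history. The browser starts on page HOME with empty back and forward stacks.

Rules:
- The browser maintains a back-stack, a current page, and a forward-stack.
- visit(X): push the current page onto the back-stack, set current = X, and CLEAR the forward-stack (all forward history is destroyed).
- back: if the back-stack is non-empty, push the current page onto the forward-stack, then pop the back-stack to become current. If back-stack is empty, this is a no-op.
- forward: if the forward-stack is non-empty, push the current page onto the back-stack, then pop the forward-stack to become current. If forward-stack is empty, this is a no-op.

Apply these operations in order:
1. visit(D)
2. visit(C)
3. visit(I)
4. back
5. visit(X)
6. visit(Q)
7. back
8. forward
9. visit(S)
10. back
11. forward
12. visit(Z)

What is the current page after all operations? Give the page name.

After 1 (visit(D)): cur=D back=1 fwd=0
After 2 (visit(C)): cur=C back=2 fwd=0
After 3 (visit(I)): cur=I back=3 fwd=0
After 4 (back): cur=C back=2 fwd=1
After 5 (visit(X)): cur=X back=3 fwd=0
After 6 (visit(Q)): cur=Q back=4 fwd=0
After 7 (back): cur=X back=3 fwd=1
After 8 (forward): cur=Q back=4 fwd=0
After 9 (visit(S)): cur=S back=5 fwd=0
After 10 (back): cur=Q back=4 fwd=1
After 11 (forward): cur=S back=5 fwd=0
After 12 (visit(Z)): cur=Z back=6 fwd=0

Answer: Z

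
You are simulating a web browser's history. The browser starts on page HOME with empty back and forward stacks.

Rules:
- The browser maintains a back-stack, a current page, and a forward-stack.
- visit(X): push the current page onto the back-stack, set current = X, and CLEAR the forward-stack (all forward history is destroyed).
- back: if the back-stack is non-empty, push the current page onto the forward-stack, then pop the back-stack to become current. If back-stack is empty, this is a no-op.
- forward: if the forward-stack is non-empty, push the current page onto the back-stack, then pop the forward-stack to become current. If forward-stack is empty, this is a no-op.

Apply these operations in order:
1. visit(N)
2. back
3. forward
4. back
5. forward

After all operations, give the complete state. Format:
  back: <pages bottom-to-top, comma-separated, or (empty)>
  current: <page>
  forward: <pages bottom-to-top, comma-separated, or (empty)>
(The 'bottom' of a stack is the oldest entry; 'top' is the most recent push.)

Answer: back: HOME
current: N
forward: (empty)

Derivation:
After 1 (visit(N)): cur=N back=1 fwd=0
After 2 (back): cur=HOME back=0 fwd=1
After 3 (forward): cur=N back=1 fwd=0
After 4 (back): cur=HOME back=0 fwd=1
After 5 (forward): cur=N back=1 fwd=0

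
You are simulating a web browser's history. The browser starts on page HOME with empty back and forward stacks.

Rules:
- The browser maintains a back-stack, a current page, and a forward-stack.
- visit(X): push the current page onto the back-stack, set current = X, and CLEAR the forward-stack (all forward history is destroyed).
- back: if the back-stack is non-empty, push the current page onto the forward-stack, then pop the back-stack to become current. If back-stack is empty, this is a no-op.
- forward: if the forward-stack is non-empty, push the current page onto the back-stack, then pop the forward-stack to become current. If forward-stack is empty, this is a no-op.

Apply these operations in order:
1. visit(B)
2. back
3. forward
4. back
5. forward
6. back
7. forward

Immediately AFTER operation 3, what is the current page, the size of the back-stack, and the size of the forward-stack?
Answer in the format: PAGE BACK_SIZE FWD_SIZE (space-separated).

After 1 (visit(B)): cur=B back=1 fwd=0
After 2 (back): cur=HOME back=0 fwd=1
After 3 (forward): cur=B back=1 fwd=0

B 1 0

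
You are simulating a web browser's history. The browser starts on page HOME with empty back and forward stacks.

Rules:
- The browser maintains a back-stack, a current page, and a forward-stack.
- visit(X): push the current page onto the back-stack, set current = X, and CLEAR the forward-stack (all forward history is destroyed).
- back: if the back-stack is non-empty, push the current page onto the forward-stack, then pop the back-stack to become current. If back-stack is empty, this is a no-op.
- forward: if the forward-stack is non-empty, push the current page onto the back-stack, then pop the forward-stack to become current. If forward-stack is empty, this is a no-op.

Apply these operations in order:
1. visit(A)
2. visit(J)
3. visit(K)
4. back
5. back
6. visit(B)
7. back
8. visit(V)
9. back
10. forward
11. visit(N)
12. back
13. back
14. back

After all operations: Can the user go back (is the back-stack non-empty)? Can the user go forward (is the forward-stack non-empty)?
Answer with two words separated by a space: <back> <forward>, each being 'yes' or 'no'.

After 1 (visit(A)): cur=A back=1 fwd=0
After 2 (visit(J)): cur=J back=2 fwd=0
After 3 (visit(K)): cur=K back=3 fwd=0
After 4 (back): cur=J back=2 fwd=1
After 5 (back): cur=A back=1 fwd=2
After 6 (visit(B)): cur=B back=2 fwd=0
After 7 (back): cur=A back=1 fwd=1
After 8 (visit(V)): cur=V back=2 fwd=0
After 9 (back): cur=A back=1 fwd=1
After 10 (forward): cur=V back=2 fwd=0
After 11 (visit(N)): cur=N back=3 fwd=0
After 12 (back): cur=V back=2 fwd=1
After 13 (back): cur=A back=1 fwd=2
After 14 (back): cur=HOME back=0 fwd=3

Answer: no yes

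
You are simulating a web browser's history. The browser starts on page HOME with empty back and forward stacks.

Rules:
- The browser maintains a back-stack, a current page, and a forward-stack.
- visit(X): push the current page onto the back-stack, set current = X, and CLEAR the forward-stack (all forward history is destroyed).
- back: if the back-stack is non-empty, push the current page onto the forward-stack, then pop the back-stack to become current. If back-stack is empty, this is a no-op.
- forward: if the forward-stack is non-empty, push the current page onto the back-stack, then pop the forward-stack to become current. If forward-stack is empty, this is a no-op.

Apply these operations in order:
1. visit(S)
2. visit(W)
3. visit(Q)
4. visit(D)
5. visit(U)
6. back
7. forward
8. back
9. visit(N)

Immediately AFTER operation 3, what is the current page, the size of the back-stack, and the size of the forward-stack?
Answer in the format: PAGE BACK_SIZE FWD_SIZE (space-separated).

After 1 (visit(S)): cur=S back=1 fwd=0
After 2 (visit(W)): cur=W back=2 fwd=0
After 3 (visit(Q)): cur=Q back=3 fwd=0

Q 3 0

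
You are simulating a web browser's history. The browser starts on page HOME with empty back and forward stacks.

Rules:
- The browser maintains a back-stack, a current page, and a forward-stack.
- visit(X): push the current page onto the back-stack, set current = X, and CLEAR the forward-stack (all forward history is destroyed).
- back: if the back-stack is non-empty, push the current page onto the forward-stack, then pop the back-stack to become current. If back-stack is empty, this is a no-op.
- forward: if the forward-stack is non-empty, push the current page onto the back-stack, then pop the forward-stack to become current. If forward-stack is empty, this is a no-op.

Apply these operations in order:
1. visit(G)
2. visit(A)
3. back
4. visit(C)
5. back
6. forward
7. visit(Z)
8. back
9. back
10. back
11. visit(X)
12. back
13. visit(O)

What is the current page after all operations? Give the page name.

Answer: O

Derivation:
After 1 (visit(G)): cur=G back=1 fwd=0
After 2 (visit(A)): cur=A back=2 fwd=0
After 3 (back): cur=G back=1 fwd=1
After 4 (visit(C)): cur=C back=2 fwd=0
After 5 (back): cur=G back=1 fwd=1
After 6 (forward): cur=C back=2 fwd=0
After 7 (visit(Z)): cur=Z back=3 fwd=0
After 8 (back): cur=C back=2 fwd=1
After 9 (back): cur=G back=1 fwd=2
After 10 (back): cur=HOME back=0 fwd=3
After 11 (visit(X)): cur=X back=1 fwd=0
After 12 (back): cur=HOME back=0 fwd=1
After 13 (visit(O)): cur=O back=1 fwd=0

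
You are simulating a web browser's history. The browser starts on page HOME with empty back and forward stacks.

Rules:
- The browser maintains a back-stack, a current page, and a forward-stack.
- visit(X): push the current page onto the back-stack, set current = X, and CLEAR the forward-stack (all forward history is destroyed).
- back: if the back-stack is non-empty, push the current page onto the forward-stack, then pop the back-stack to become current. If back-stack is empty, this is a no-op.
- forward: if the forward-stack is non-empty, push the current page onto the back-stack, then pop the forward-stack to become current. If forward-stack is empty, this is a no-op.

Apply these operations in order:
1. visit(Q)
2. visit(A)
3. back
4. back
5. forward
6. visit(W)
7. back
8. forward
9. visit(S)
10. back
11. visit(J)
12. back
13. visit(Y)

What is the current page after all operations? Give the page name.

After 1 (visit(Q)): cur=Q back=1 fwd=0
After 2 (visit(A)): cur=A back=2 fwd=0
After 3 (back): cur=Q back=1 fwd=1
After 4 (back): cur=HOME back=0 fwd=2
After 5 (forward): cur=Q back=1 fwd=1
After 6 (visit(W)): cur=W back=2 fwd=0
After 7 (back): cur=Q back=1 fwd=1
After 8 (forward): cur=W back=2 fwd=0
After 9 (visit(S)): cur=S back=3 fwd=0
After 10 (back): cur=W back=2 fwd=1
After 11 (visit(J)): cur=J back=3 fwd=0
After 12 (back): cur=W back=2 fwd=1
After 13 (visit(Y)): cur=Y back=3 fwd=0

Answer: Y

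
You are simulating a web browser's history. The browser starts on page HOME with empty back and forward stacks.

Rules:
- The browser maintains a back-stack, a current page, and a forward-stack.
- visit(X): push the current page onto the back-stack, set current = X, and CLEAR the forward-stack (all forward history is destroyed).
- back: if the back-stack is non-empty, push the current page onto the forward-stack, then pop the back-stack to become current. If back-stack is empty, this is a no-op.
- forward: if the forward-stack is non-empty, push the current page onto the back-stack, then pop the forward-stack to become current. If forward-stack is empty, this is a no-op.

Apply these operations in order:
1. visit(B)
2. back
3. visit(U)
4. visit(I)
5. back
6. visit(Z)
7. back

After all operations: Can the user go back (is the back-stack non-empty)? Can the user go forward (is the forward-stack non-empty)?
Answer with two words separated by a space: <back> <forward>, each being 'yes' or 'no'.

After 1 (visit(B)): cur=B back=1 fwd=0
After 2 (back): cur=HOME back=0 fwd=1
After 3 (visit(U)): cur=U back=1 fwd=0
After 4 (visit(I)): cur=I back=2 fwd=0
After 5 (back): cur=U back=1 fwd=1
After 6 (visit(Z)): cur=Z back=2 fwd=0
After 7 (back): cur=U back=1 fwd=1

Answer: yes yes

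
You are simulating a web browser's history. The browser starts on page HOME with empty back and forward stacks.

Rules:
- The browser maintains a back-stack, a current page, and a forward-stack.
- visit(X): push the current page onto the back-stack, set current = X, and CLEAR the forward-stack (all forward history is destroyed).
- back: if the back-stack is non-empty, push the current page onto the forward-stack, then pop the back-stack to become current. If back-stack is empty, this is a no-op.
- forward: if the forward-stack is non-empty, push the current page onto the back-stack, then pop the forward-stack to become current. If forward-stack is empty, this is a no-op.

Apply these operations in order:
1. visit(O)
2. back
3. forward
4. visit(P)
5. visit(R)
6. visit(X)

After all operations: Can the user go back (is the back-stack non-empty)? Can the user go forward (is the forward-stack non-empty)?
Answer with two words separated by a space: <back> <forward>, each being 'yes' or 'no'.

After 1 (visit(O)): cur=O back=1 fwd=0
After 2 (back): cur=HOME back=0 fwd=1
After 3 (forward): cur=O back=1 fwd=0
After 4 (visit(P)): cur=P back=2 fwd=0
After 5 (visit(R)): cur=R back=3 fwd=0
After 6 (visit(X)): cur=X back=4 fwd=0

Answer: yes no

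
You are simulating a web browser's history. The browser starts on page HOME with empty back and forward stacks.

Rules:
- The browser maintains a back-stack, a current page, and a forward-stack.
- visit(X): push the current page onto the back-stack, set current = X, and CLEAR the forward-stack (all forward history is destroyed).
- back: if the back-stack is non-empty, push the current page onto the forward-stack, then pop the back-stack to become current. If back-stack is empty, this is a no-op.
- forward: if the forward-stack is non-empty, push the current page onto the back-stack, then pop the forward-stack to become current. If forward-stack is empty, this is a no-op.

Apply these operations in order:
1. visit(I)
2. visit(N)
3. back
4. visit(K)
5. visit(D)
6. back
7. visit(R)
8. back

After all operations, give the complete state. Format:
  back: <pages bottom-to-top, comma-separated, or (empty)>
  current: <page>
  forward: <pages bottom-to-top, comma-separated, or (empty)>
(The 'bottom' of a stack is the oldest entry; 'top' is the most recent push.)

Answer: back: HOME,I
current: K
forward: R

Derivation:
After 1 (visit(I)): cur=I back=1 fwd=0
After 2 (visit(N)): cur=N back=2 fwd=0
After 3 (back): cur=I back=1 fwd=1
After 4 (visit(K)): cur=K back=2 fwd=0
After 5 (visit(D)): cur=D back=3 fwd=0
After 6 (back): cur=K back=2 fwd=1
After 7 (visit(R)): cur=R back=3 fwd=0
After 8 (back): cur=K back=2 fwd=1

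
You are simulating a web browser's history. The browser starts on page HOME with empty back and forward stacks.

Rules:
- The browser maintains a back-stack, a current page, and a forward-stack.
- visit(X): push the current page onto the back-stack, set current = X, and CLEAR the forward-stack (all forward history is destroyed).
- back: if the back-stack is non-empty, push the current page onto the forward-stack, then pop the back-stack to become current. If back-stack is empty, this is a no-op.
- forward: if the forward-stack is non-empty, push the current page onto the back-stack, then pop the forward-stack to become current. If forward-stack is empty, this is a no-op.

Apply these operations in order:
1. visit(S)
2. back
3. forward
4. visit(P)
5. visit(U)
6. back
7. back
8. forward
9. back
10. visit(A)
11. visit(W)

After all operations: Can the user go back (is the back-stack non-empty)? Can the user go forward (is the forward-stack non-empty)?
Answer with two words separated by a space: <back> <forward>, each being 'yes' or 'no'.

Answer: yes no

Derivation:
After 1 (visit(S)): cur=S back=1 fwd=0
After 2 (back): cur=HOME back=0 fwd=1
After 3 (forward): cur=S back=1 fwd=0
After 4 (visit(P)): cur=P back=2 fwd=0
After 5 (visit(U)): cur=U back=3 fwd=0
After 6 (back): cur=P back=2 fwd=1
After 7 (back): cur=S back=1 fwd=2
After 8 (forward): cur=P back=2 fwd=1
After 9 (back): cur=S back=1 fwd=2
After 10 (visit(A)): cur=A back=2 fwd=0
After 11 (visit(W)): cur=W back=3 fwd=0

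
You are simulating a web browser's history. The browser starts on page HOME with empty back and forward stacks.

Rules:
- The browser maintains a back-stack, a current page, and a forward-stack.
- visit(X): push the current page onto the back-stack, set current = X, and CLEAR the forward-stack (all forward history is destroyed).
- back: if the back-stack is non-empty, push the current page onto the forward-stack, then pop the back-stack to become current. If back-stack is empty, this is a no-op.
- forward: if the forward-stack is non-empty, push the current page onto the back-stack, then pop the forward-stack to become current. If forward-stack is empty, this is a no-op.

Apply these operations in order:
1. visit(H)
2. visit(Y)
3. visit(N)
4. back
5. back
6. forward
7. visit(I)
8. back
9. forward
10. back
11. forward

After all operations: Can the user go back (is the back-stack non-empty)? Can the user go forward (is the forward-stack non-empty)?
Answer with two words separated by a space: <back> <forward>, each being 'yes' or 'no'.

After 1 (visit(H)): cur=H back=1 fwd=0
After 2 (visit(Y)): cur=Y back=2 fwd=0
After 3 (visit(N)): cur=N back=3 fwd=0
After 4 (back): cur=Y back=2 fwd=1
After 5 (back): cur=H back=1 fwd=2
After 6 (forward): cur=Y back=2 fwd=1
After 7 (visit(I)): cur=I back=3 fwd=0
After 8 (back): cur=Y back=2 fwd=1
After 9 (forward): cur=I back=3 fwd=0
After 10 (back): cur=Y back=2 fwd=1
After 11 (forward): cur=I back=3 fwd=0

Answer: yes no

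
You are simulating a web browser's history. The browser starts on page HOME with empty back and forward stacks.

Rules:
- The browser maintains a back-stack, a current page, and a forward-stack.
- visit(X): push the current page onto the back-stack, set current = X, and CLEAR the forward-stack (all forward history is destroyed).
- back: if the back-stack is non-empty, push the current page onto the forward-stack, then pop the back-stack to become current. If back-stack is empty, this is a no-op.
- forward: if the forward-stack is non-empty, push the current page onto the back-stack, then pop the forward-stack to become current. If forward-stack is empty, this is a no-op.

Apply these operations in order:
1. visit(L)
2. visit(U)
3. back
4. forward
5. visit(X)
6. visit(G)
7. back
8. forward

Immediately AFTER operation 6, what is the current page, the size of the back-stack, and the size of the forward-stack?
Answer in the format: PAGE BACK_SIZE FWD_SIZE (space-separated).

After 1 (visit(L)): cur=L back=1 fwd=0
After 2 (visit(U)): cur=U back=2 fwd=0
After 3 (back): cur=L back=1 fwd=1
After 4 (forward): cur=U back=2 fwd=0
After 5 (visit(X)): cur=X back=3 fwd=0
After 6 (visit(G)): cur=G back=4 fwd=0

G 4 0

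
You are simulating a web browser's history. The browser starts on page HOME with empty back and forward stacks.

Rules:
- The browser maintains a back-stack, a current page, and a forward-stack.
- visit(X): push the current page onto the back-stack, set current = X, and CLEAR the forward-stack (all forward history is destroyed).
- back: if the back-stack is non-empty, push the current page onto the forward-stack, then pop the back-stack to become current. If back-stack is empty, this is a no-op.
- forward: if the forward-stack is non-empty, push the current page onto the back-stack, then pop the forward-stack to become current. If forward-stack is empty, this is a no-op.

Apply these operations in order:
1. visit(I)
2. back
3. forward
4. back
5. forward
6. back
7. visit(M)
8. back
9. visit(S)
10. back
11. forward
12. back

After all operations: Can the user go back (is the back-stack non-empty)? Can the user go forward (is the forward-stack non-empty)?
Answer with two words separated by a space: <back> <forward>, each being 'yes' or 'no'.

Answer: no yes

Derivation:
After 1 (visit(I)): cur=I back=1 fwd=0
After 2 (back): cur=HOME back=0 fwd=1
After 3 (forward): cur=I back=1 fwd=0
After 4 (back): cur=HOME back=0 fwd=1
After 5 (forward): cur=I back=1 fwd=0
After 6 (back): cur=HOME back=0 fwd=1
After 7 (visit(M)): cur=M back=1 fwd=0
After 8 (back): cur=HOME back=0 fwd=1
After 9 (visit(S)): cur=S back=1 fwd=0
After 10 (back): cur=HOME back=0 fwd=1
After 11 (forward): cur=S back=1 fwd=0
After 12 (back): cur=HOME back=0 fwd=1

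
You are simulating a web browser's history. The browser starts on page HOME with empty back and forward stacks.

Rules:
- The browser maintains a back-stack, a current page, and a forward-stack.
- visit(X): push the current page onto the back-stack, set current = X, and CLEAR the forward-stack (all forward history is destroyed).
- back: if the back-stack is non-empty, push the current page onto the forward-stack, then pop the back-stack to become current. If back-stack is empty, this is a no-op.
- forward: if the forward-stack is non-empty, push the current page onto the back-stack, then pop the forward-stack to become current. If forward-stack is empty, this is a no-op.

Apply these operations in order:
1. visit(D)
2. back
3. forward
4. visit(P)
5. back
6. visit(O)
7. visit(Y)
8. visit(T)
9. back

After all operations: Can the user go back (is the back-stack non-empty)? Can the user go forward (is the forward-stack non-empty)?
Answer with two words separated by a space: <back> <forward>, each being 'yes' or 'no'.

After 1 (visit(D)): cur=D back=1 fwd=0
After 2 (back): cur=HOME back=0 fwd=1
After 3 (forward): cur=D back=1 fwd=0
After 4 (visit(P)): cur=P back=2 fwd=0
After 5 (back): cur=D back=1 fwd=1
After 6 (visit(O)): cur=O back=2 fwd=0
After 7 (visit(Y)): cur=Y back=3 fwd=0
After 8 (visit(T)): cur=T back=4 fwd=0
After 9 (back): cur=Y back=3 fwd=1

Answer: yes yes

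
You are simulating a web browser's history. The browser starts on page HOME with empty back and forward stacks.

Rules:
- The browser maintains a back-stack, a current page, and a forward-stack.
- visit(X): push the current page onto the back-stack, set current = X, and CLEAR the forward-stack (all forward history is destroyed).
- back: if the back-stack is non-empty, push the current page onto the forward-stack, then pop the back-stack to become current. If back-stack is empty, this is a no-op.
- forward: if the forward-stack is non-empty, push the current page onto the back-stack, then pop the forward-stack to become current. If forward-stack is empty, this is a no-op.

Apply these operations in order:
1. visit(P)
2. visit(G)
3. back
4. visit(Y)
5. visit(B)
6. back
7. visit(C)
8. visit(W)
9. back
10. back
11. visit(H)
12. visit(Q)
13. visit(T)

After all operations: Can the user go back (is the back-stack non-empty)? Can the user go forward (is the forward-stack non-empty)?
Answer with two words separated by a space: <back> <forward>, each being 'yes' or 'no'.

After 1 (visit(P)): cur=P back=1 fwd=0
After 2 (visit(G)): cur=G back=2 fwd=0
After 3 (back): cur=P back=1 fwd=1
After 4 (visit(Y)): cur=Y back=2 fwd=0
After 5 (visit(B)): cur=B back=3 fwd=0
After 6 (back): cur=Y back=2 fwd=1
After 7 (visit(C)): cur=C back=3 fwd=0
After 8 (visit(W)): cur=W back=4 fwd=0
After 9 (back): cur=C back=3 fwd=1
After 10 (back): cur=Y back=2 fwd=2
After 11 (visit(H)): cur=H back=3 fwd=0
After 12 (visit(Q)): cur=Q back=4 fwd=0
After 13 (visit(T)): cur=T back=5 fwd=0

Answer: yes no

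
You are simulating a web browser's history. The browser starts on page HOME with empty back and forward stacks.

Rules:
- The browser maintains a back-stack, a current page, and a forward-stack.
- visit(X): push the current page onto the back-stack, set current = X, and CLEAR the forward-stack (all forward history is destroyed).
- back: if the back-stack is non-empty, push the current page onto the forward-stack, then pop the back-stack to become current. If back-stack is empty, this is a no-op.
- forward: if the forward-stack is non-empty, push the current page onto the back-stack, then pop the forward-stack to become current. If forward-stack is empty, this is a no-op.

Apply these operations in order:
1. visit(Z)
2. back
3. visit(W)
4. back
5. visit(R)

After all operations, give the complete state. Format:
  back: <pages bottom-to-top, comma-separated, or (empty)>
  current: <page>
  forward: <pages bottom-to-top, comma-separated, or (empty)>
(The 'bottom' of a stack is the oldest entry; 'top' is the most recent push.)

After 1 (visit(Z)): cur=Z back=1 fwd=0
After 2 (back): cur=HOME back=0 fwd=1
After 3 (visit(W)): cur=W back=1 fwd=0
After 4 (back): cur=HOME back=0 fwd=1
After 5 (visit(R)): cur=R back=1 fwd=0

Answer: back: HOME
current: R
forward: (empty)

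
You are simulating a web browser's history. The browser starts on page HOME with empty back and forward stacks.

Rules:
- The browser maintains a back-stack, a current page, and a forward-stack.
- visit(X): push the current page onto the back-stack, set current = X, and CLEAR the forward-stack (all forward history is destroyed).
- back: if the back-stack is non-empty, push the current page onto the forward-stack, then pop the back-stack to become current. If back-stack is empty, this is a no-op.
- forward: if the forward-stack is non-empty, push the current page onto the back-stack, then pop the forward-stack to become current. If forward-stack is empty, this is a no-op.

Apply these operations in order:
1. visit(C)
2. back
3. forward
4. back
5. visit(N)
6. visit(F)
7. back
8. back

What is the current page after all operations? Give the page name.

After 1 (visit(C)): cur=C back=1 fwd=0
After 2 (back): cur=HOME back=0 fwd=1
After 3 (forward): cur=C back=1 fwd=0
After 4 (back): cur=HOME back=0 fwd=1
After 5 (visit(N)): cur=N back=1 fwd=0
After 6 (visit(F)): cur=F back=2 fwd=0
After 7 (back): cur=N back=1 fwd=1
After 8 (back): cur=HOME back=0 fwd=2

Answer: HOME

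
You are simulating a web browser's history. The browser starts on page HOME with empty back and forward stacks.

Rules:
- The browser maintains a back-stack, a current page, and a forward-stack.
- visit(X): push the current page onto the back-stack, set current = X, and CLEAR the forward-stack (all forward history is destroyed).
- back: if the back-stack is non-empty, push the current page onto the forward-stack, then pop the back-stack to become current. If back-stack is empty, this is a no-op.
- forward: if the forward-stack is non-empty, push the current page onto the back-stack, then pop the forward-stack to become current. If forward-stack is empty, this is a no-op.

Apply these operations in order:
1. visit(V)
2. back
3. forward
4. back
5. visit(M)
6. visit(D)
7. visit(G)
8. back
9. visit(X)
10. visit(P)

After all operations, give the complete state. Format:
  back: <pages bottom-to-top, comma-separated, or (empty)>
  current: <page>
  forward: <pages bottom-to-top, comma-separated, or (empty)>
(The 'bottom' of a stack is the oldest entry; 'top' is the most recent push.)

Answer: back: HOME,M,D,X
current: P
forward: (empty)

Derivation:
After 1 (visit(V)): cur=V back=1 fwd=0
After 2 (back): cur=HOME back=0 fwd=1
After 3 (forward): cur=V back=1 fwd=0
After 4 (back): cur=HOME back=0 fwd=1
After 5 (visit(M)): cur=M back=1 fwd=0
After 6 (visit(D)): cur=D back=2 fwd=0
After 7 (visit(G)): cur=G back=3 fwd=0
After 8 (back): cur=D back=2 fwd=1
After 9 (visit(X)): cur=X back=3 fwd=0
After 10 (visit(P)): cur=P back=4 fwd=0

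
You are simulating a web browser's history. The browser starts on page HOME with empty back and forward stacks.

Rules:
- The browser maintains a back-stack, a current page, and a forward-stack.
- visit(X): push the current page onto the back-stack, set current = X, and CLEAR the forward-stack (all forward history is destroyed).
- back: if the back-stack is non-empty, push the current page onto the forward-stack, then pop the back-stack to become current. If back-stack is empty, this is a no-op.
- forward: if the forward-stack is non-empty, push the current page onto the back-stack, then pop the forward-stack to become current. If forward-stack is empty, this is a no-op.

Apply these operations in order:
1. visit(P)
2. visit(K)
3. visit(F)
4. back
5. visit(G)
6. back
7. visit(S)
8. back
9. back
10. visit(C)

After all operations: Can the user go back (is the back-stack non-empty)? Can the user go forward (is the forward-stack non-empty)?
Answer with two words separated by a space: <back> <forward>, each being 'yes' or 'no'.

After 1 (visit(P)): cur=P back=1 fwd=0
After 2 (visit(K)): cur=K back=2 fwd=0
After 3 (visit(F)): cur=F back=3 fwd=0
After 4 (back): cur=K back=2 fwd=1
After 5 (visit(G)): cur=G back=3 fwd=0
After 6 (back): cur=K back=2 fwd=1
After 7 (visit(S)): cur=S back=3 fwd=0
After 8 (back): cur=K back=2 fwd=1
After 9 (back): cur=P back=1 fwd=2
After 10 (visit(C)): cur=C back=2 fwd=0

Answer: yes no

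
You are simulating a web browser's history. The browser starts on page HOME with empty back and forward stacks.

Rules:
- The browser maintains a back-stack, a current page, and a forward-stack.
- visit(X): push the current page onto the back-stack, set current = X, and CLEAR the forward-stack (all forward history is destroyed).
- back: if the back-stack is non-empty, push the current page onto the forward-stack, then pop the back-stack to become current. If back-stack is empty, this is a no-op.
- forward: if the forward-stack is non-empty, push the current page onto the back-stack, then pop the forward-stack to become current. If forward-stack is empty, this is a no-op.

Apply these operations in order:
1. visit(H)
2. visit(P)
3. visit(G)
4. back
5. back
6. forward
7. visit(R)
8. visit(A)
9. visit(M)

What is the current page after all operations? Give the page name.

Answer: M

Derivation:
After 1 (visit(H)): cur=H back=1 fwd=0
After 2 (visit(P)): cur=P back=2 fwd=0
After 3 (visit(G)): cur=G back=3 fwd=0
After 4 (back): cur=P back=2 fwd=1
After 5 (back): cur=H back=1 fwd=2
After 6 (forward): cur=P back=2 fwd=1
After 7 (visit(R)): cur=R back=3 fwd=0
After 8 (visit(A)): cur=A back=4 fwd=0
After 9 (visit(M)): cur=M back=5 fwd=0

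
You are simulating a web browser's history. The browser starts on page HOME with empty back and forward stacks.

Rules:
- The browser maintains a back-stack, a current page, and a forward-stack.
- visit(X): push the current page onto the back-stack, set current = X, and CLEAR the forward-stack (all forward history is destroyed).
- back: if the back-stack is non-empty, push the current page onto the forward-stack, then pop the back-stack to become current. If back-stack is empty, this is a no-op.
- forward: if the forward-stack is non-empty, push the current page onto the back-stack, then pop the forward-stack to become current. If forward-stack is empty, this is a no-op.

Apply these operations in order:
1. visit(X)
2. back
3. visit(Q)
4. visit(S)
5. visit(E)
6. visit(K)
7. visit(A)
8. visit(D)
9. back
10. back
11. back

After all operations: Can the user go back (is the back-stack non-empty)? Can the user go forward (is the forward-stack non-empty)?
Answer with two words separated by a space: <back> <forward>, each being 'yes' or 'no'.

Answer: yes yes

Derivation:
After 1 (visit(X)): cur=X back=1 fwd=0
After 2 (back): cur=HOME back=0 fwd=1
After 3 (visit(Q)): cur=Q back=1 fwd=0
After 4 (visit(S)): cur=S back=2 fwd=0
After 5 (visit(E)): cur=E back=3 fwd=0
After 6 (visit(K)): cur=K back=4 fwd=0
After 7 (visit(A)): cur=A back=5 fwd=0
After 8 (visit(D)): cur=D back=6 fwd=0
After 9 (back): cur=A back=5 fwd=1
After 10 (back): cur=K back=4 fwd=2
After 11 (back): cur=E back=3 fwd=3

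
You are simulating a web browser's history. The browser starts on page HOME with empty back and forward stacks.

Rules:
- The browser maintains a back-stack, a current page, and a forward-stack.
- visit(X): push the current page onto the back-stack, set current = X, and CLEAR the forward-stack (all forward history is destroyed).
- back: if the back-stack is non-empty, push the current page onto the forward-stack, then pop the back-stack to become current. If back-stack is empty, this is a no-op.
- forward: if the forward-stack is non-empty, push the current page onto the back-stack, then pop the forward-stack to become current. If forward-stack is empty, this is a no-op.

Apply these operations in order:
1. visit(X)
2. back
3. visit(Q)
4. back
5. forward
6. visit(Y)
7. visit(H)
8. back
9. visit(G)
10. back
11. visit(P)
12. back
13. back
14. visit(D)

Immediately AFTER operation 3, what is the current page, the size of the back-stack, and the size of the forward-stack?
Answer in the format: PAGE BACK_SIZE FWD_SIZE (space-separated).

After 1 (visit(X)): cur=X back=1 fwd=0
After 2 (back): cur=HOME back=0 fwd=1
After 3 (visit(Q)): cur=Q back=1 fwd=0

Q 1 0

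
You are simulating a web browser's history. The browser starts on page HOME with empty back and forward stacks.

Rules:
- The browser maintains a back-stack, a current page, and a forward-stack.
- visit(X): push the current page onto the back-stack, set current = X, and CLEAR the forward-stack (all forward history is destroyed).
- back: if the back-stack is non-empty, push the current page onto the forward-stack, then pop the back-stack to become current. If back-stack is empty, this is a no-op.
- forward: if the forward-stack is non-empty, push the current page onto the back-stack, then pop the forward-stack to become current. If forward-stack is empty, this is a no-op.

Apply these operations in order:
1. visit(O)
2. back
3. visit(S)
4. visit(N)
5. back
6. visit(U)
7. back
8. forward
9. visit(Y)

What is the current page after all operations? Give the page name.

Answer: Y

Derivation:
After 1 (visit(O)): cur=O back=1 fwd=0
After 2 (back): cur=HOME back=0 fwd=1
After 3 (visit(S)): cur=S back=1 fwd=0
After 4 (visit(N)): cur=N back=2 fwd=0
After 5 (back): cur=S back=1 fwd=1
After 6 (visit(U)): cur=U back=2 fwd=0
After 7 (back): cur=S back=1 fwd=1
After 8 (forward): cur=U back=2 fwd=0
After 9 (visit(Y)): cur=Y back=3 fwd=0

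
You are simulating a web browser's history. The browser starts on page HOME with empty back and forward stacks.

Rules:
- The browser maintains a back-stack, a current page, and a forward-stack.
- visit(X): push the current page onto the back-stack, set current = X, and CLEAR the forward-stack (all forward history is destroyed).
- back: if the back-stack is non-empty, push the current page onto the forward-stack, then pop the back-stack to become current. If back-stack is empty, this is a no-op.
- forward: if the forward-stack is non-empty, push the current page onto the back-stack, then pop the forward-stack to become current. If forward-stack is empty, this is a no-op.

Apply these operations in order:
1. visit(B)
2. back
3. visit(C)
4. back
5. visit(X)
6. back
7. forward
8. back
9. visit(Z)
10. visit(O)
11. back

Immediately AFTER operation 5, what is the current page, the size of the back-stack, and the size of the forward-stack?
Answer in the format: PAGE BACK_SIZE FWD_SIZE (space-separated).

After 1 (visit(B)): cur=B back=1 fwd=0
After 2 (back): cur=HOME back=0 fwd=1
After 3 (visit(C)): cur=C back=1 fwd=0
After 4 (back): cur=HOME back=0 fwd=1
After 5 (visit(X)): cur=X back=1 fwd=0

X 1 0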